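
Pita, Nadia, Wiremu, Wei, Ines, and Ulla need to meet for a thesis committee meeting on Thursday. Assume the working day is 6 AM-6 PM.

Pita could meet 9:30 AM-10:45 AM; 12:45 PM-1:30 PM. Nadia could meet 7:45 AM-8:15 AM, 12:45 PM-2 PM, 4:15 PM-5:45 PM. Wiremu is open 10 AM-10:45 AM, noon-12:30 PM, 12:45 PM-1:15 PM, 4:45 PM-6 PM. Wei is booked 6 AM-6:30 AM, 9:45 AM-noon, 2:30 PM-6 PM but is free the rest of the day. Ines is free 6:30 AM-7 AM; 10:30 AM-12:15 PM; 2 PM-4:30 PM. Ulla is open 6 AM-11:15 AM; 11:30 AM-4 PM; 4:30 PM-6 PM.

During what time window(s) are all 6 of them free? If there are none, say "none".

none

Pita free: 09:30-10:45, 12:45-13:30.
Nadia free: 07:45-08:15, 12:45-14:00, 16:15-17:45.
Wiremu free: 10:00-10:45, 12:00-12:30, 12:45-13:15, 16:45-18:00.
Wei free: 06:30-09:45, 12:00-14:30 (invert busy blocks within the working day).
Ines free: 06:30-07:00, 10:30-12:15, 14:00-16:30.
Ulla free: 06:00-11:15, 11:30-16:00, 16:30-18:00.
Pita ∩ Nadia: 12:45-13:30.
Pita ∩ Nadia ∩ Wiremu: 12:45-13:15.
Pita ∩ Nadia ∩ Wiremu ∩ Wei: 12:45-13:15.
Pita ∩ Nadia ∩ Wiremu ∩ Wei ∩ Ines: ∅.
Pita ∩ Nadia ∩ Wiremu ∩ Wei ∩ Ines ∩ Ulla: ∅.
There is no time when everyone is free.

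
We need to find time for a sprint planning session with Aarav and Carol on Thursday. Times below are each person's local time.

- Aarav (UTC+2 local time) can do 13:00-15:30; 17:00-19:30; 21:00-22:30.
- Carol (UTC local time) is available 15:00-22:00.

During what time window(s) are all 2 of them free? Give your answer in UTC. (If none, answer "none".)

15:00-17:30, 19:00-20:30

Aarav in UTC: 11:00-13:30, 15:00-17:30, 19:00-20:30 (subtract 2h to convert from UTC+2).
Carol in UTC: 15:00-22:00.
Aarav ∩ Carol: 15:00-17:30, 19:00-20:30.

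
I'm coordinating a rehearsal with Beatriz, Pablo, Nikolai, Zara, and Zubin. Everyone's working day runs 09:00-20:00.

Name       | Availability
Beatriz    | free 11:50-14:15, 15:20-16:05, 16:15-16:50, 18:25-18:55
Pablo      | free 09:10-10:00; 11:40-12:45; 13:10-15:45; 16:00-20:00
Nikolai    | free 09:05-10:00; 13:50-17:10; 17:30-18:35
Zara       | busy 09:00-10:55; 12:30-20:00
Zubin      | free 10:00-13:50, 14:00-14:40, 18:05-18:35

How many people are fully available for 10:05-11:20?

Beatriz free: 11:50-14:15, 15:20-16:05, 16:15-16:50, 18:25-18:55.
Pablo free: 09:10-10:00, 11:40-12:45, 13:10-15:45, 16:00-20:00.
Nikolai free: 09:05-10:00, 13:50-17:10, 17:30-18:35.
Zara free: 10:55-12:30 (invert busy blocks within the working day).
Zubin free: 10:00-13:50, 14:00-14:40, 18:05-18:35.
Zubin can make the full 10:05-11:20 slot — that's 1.

1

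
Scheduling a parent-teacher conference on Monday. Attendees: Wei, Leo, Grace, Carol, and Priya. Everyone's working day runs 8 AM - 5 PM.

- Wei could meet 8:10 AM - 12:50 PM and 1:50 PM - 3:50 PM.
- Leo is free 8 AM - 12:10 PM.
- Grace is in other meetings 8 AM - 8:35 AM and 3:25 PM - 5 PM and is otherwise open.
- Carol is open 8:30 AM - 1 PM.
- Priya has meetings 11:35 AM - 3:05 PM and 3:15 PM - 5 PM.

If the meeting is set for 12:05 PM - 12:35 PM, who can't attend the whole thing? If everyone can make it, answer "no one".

Wei free: 08:10-12:50, 13:50-15:50.
Leo free: 08:00-12:10.
Grace free: 08:35-15:25 (invert busy blocks within the working day).
Carol free: 08:30-13:00.
Priya free: 08:00-11:35, 15:05-15:15 (invert busy blocks within the working day).
Wei: free for 12:05-12:35. Leo: not fully free for 12:05-12:35. Grace: free for 12:05-12:35. Carol: free for 12:05-12:35. Priya: not fully free for 12:05-12:35.

Leo, Priya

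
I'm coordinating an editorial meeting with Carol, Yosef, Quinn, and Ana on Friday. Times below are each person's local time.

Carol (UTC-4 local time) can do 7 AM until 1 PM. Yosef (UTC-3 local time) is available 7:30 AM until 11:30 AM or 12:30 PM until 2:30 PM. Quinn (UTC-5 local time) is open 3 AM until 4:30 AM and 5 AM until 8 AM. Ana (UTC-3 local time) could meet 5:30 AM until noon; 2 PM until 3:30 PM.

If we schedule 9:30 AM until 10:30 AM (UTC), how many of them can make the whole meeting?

1

Carol in UTC: 11:00-17:00 (add 4h to convert from UTC-4).
Yosef in UTC: 10:30-14:30, 15:30-17:30 (add 3h to convert from UTC-3).
Quinn in UTC: 08:00-09:30, 10:00-13:00 (add 5h to convert from UTC-5).
Ana in UTC: 08:30-15:00, 17:00-18:30 (add 3h to convert from UTC-3).
Ana can make the full 09:30-10:30 slot — that's 1.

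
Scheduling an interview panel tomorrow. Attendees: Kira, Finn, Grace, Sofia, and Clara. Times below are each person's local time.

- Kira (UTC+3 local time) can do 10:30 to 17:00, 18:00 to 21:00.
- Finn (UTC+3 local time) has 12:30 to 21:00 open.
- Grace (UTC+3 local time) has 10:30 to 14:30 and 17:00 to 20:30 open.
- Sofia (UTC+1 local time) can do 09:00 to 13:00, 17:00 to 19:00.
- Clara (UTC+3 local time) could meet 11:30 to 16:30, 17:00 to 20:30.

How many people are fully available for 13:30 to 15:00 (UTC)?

Kira in UTC: 07:30-14:00, 15:00-18:00 (subtract 3h to convert from UTC+3).
Finn in UTC: 09:30-18:00 (subtract 3h to convert from UTC+3).
Grace in UTC: 07:30-11:30, 14:00-17:30 (subtract 3h to convert from UTC+3).
Sofia in UTC: 08:00-12:00, 16:00-18:00 (subtract 1h to convert from UTC+1).
Clara in UTC: 08:30-13:30, 14:00-17:30 (subtract 3h to convert from UTC+3).
Finn can make the full 13:30-15:00 slot — that's 1.

1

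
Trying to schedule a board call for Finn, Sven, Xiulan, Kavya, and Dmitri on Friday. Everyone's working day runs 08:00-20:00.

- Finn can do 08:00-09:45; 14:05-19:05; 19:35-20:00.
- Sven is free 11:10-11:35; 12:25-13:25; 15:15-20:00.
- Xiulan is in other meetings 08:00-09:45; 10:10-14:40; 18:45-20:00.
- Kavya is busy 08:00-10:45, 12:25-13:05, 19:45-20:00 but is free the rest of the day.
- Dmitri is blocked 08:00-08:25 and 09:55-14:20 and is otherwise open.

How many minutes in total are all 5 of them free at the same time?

Finn free: 08:00-09:45, 14:05-19:05, 19:35-20:00.
Sven free: 11:10-11:35, 12:25-13:25, 15:15-20:00.
Xiulan free: 09:45-10:10, 14:40-18:45 (invert busy blocks within the working day).
Kavya free: 10:45-12:25, 13:05-19:45 (invert busy blocks within the working day).
Dmitri free: 08:25-09:55, 14:20-20:00 (invert busy blocks within the working day).
Finn ∩ Sven: 15:15-19:05, 19:35-20:00.
Finn ∩ Sven ∩ Xiulan: 15:15-18:45.
Finn ∩ Sven ∩ Xiulan ∩ Kavya: 15:15-18:45.
Finn ∩ Sven ∩ Xiulan ∩ Kavya ∩ Dmitri: 15:15-18:45.
So the common availability across everyone is 15:15-18:45.
That's a single block of 210 minutes.

210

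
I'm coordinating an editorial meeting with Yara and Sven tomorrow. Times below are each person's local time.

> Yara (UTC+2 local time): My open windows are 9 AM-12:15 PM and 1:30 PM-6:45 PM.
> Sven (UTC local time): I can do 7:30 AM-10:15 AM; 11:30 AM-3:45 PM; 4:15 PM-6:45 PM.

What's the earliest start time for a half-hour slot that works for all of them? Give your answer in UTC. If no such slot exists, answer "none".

07:30

Yara in UTC: 07:00-10:15, 11:30-16:45 (subtract 2h to convert from UTC+2).
Sven in UTC: 07:30-10:15, 11:30-15:45, 16:15-18:45.
Yara ∩ Sven: 07:30-10:15, 11:30-15:45, 16:15-16:45.
So the common availability across everyone is 07:30-10:15, 11:30-15:45, 16:15-16:45.
The first common window of at least 30 minutes is 07:30-10:15, so the earliest start is 07:30.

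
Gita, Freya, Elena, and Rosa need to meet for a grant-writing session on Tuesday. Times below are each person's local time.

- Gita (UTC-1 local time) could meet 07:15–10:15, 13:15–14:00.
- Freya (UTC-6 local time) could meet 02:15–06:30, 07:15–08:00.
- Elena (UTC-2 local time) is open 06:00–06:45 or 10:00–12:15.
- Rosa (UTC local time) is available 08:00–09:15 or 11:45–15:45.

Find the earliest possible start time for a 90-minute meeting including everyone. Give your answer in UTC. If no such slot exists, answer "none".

Gita in UTC: 08:15-11:15, 14:15-15:00 (add 1h to convert from UTC-1).
Freya in UTC: 08:15-12:30, 13:15-14:00 (add 6h to convert from UTC-6).
Elena in UTC: 08:00-08:45, 12:00-14:15 (add 2h to convert from UTC-2).
Rosa in UTC: 08:00-09:15, 11:45-15:45.
Gita ∩ Freya: 08:15-11:15.
Gita ∩ Freya ∩ Elena: 08:15-08:45.
Gita ∩ Freya ∩ Elena ∩ Rosa: 08:15-08:45.
Those are the intersection windows.
No common window is at least 90 minutes long.

none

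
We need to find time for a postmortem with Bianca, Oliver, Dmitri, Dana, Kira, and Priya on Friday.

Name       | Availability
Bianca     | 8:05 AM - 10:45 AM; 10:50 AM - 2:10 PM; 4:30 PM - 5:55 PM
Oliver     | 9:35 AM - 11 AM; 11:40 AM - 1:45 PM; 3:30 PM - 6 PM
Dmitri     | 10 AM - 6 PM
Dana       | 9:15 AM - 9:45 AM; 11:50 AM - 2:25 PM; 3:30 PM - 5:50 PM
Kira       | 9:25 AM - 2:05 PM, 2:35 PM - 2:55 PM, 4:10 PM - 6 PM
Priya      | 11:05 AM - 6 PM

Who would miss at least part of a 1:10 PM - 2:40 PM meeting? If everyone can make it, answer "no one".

Bianca, Dana, Kira, Oliver

Bianca: not fully free for 13:10-14:40. Oliver: not fully free for 13:10-14:40. Dmitri: free for 13:10-14:40. Dana: not fully free for 13:10-14:40. Kira: not fully free for 13:10-14:40. Priya: free for 13:10-14:40.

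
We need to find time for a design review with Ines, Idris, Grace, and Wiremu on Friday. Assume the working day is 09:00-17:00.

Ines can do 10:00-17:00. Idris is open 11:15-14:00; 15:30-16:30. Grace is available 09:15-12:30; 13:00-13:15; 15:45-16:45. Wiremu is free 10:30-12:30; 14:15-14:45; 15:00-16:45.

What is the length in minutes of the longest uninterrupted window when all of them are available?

75

Ines ∩ Idris: 11:15-14:00, 15:30-16:30.
Ines ∩ Idris ∩ Grace: 11:15-12:30, 13:00-13:15, 15:45-16:30.
Ines ∩ Idris ∩ Grace ∩ Wiremu: 11:15-12:30, 15:45-16:30.
The longest is 11:15-12:30 at 75 minutes.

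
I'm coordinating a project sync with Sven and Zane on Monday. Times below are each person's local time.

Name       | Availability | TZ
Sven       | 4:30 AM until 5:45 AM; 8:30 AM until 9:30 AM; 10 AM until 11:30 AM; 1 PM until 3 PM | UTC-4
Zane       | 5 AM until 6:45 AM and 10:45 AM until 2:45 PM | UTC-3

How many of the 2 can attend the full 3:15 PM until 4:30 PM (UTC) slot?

1

Sven in UTC: 08:30-09:45, 12:30-13:30, 14:00-15:30, 17:00-19:00 (add 4h to convert from UTC-4).
Zane in UTC: 08:00-09:45, 13:45-17:45 (add 3h to convert from UTC-3).
Zane can make the full 15:15-16:30 slot — that's 1.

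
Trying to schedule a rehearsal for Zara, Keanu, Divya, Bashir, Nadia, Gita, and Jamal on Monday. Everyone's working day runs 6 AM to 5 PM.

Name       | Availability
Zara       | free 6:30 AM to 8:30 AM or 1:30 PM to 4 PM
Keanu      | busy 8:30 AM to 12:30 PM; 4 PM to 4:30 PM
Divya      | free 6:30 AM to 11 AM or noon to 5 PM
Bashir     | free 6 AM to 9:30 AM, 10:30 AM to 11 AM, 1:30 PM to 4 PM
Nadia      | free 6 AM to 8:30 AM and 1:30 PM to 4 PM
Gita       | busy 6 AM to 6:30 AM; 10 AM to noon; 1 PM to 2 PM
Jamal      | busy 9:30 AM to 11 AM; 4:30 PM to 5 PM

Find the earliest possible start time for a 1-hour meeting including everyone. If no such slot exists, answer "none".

Zara free: 06:30-08:30, 13:30-16:00.
Keanu free: 06:00-08:30, 12:30-16:00, 16:30-17:00 (invert busy blocks within the working day).
Divya free: 06:30-11:00, 12:00-17:00.
Bashir free: 06:00-09:30, 10:30-11:00, 13:30-16:00.
Nadia free: 06:00-08:30, 13:30-16:00.
Gita free: 06:30-10:00, 12:00-13:00, 14:00-17:00 (invert busy blocks within the working day).
Jamal free: 06:00-09:30, 11:00-16:30 (invert busy blocks within the working day).
Zara ∩ Keanu: 06:30-08:30, 13:30-16:00.
Zara ∩ Keanu ∩ Divya: 06:30-08:30, 13:30-16:00.
Zara ∩ Keanu ∩ Divya ∩ Bashir: 06:30-08:30, 13:30-16:00.
Zara ∩ Keanu ∩ Divya ∩ Bashir ∩ Nadia: 06:30-08:30, 13:30-16:00.
Zara ∩ Keanu ∩ Divya ∩ Bashir ∩ Nadia ∩ Gita: 06:30-08:30, 14:00-16:00.
Zara ∩ Keanu ∩ Divya ∩ Bashir ∩ Nadia ∩ Gita ∩ Jamal: 06:30-08:30, 14:00-16:00.
The first common window of at least 60 minutes is 06:30-08:30, so the earliest start is 06:30.

06:30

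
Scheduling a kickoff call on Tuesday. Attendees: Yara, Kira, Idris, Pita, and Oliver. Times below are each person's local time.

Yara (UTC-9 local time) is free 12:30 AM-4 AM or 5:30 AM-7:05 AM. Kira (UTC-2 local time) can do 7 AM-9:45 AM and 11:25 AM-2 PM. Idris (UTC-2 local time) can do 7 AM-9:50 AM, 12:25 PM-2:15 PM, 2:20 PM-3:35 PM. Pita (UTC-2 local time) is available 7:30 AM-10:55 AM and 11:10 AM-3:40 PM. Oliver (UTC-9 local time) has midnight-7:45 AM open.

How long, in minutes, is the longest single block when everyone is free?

Yara in UTC: 09:30-13:00, 14:30-16:05 (add 9h to convert from UTC-9).
Kira in UTC: 09:00-11:45, 13:25-16:00 (add 2h to convert from UTC-2).
Idris in UTC: 09:00-11:50, 14:25-16:15, 16:20-17:35 (add 2h to convert from UTC-2).
Pita in UTC: 09:30-12:55, 13:10-17:40 (add 2h to convert from UTC-2).
Oliver in UTC: 09:00-16:45 (add 9h to convert from UTC-9).
Yara ∩ Kira: 09:30-11:45, 14:30-16:00.
Yara ∩ Kira ∩ Idris: 09:30-11:45, 14:30-16:00.
Yara ∩ Kira ∩ Idris ∩ Pita: 09:30-11:45, 14:30-16:00.
Yara ∩ Kira ∩ Idris ∩ Pita ∩ Oliver: 09:30-11:45, 14:30-16:00.
The longest is 09:30-11:45 at 135 minutes.

135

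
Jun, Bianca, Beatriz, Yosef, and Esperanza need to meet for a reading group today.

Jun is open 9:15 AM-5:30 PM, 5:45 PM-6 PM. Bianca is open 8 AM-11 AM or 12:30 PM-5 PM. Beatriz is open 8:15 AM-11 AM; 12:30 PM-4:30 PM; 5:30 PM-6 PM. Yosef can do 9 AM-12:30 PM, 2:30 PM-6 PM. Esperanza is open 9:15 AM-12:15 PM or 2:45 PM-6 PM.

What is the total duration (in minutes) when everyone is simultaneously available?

Jun ∩ Bianca: 09:15-11:00, 12:30-17:00.
Jun ∩ Bianca ∩ Beatriz: 09:15-11:00, 12:30-16:30.
Jun ∩ Bianca ∩ Beatriz ∩ Yosef: 09:15-11:00, 14:30-16:30.
Jun ∩ Bianca ∩ Beatriz ∩ Yosef ∩ Esperanza: 09:15-11:00, 14:45-16:30.
Summing the common windows: 105 + 105 = 210 minutes.

210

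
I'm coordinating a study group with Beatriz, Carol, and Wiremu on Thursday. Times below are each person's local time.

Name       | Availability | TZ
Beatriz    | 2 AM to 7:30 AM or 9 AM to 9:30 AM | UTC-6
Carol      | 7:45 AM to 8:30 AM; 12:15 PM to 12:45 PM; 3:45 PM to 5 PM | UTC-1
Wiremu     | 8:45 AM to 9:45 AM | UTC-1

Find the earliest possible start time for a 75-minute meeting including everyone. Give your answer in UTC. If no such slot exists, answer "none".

Beatriz in UTC: 08:00-13:30, 15:00-15:30 (add 6h to convert from UTC-6).
Carol in UTC: 08:45-09:30, 13:15-13:45, 16:45-18:00 (add 1h to convert from UTC-1).
Wiremu in UTC: 09:45-10:45 (add 1h to convert from UTC-1).
Beatriz ∩ Carol: 08:45-09:30, 13:15-13:30.
Beatriz ∩ Carol ∩ Wiremu: ∅.
There is no time when everyone is free.
No common window is at least 75 minutes long.

none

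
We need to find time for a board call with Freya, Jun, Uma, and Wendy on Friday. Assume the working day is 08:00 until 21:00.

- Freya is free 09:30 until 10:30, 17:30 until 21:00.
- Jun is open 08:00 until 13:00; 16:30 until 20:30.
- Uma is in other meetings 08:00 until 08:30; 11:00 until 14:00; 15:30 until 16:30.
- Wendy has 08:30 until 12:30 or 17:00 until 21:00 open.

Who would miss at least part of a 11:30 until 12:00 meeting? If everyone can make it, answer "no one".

Freya, Uma

Freya free: 09:30-10:30, 17:30-21:00.
Jun free: 08:00-13:00, 16:30-20:30.
Uma free: 08:30-11:00, 14:00-15:30, 16:30-21:00 (invert busy blocks within the working day).
Wendy free: 08:30-12:30, 17:00-21:00.
Freya: not fully free for 11:30-12:00. Jun: free for 11:30-12:00. Uma: not fully free for 11:30-12:00. Wendy: free for 11:30-12:00.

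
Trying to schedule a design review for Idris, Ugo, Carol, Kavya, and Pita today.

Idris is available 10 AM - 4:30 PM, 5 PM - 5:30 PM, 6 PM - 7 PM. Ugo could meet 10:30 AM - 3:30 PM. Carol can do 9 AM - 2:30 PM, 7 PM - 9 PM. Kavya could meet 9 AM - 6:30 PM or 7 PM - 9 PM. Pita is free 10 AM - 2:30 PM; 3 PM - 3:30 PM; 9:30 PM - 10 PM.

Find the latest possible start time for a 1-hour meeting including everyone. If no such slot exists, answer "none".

Idris ∩ Ugo: 10:30-15:30.
Idris ∩ Ugo ∩ Carol: 10:30-14:30.
Idris ∩ Ugo ∩ Carol ∩ Kavya: 10:30-14:30.
Idris ∩ Ugo ∩ Carol ∩ Kavya ∩ Pita: 10:30-14:30.
The last common window of at least 60 minutes is 10:30-14:30; a 60-minute meeting can start as late as 13:30 and still end by 14:30.

13:30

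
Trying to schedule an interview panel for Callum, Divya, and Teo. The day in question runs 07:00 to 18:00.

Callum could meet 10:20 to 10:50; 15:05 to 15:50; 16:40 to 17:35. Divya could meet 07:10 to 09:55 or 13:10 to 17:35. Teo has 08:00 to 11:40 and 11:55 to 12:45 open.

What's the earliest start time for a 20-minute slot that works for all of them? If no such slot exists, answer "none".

Callum ∩ Divya: 15:05-15:50, 16:40-17:35.
Callum ∩ Divya ∩ Teo: ∅.
There is no time when everyone is free.
No common window is at least 20 minutes long.

none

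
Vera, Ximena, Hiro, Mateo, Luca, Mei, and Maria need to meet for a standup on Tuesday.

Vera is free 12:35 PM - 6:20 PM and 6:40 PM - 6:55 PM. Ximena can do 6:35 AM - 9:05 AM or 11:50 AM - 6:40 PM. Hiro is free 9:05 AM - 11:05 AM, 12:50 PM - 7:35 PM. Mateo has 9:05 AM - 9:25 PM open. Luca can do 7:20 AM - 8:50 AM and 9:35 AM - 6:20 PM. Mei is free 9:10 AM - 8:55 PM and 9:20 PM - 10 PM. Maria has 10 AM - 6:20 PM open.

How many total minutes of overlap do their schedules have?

330

Vera ∩ Ximena: 12:35-18:20.
Vera ∩ Ximena ∩ Hiro: 12:50-18:20.
Vera ∩ Ximena ∩ Hiro ∩ Mateo: 12:50-18:20.
Vera ∩ Ximena ∩ Hiro ∩ Mateo ∩ Luca: 12:50-18:20.
Vera ∩ Ximena ∩ Hiro ∩ Mateo ∩ Luca ∩ Mei: 12:50-18:20.
Vera ∩ Ximena ∩ Hiro ∩ Mateo ∩ Luca ∩ Mei ∩ Maria: 12:50-18:20.
Those are the intersection windows.
That's a single block of 330 minutes.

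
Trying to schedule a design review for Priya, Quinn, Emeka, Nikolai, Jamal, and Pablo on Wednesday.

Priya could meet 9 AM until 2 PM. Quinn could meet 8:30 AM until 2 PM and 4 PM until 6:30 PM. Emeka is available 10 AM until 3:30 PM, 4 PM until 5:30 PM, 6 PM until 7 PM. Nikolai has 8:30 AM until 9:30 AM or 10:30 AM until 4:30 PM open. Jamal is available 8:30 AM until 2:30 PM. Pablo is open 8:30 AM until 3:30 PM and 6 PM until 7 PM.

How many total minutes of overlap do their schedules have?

Priya ∩ Quinn: 09:00-14:00.
Priya ∩ Quinn ∩ Emeka: 10:00-14:00.
Priya ∩ Quinn ∩ Emeka ∩ Nikolai: 10:30-14:00.
Priya ∩ Quinn ∩ Emeka ∩ Nikolai ∩ Jamal: 10:30-14:00.
Priya ∩ Quinn ∩ Emeka ∩ Nikolai ∩ Jamal ∩ Pablo: 10:30-14:00.
That's a single block of 210 minutes.

210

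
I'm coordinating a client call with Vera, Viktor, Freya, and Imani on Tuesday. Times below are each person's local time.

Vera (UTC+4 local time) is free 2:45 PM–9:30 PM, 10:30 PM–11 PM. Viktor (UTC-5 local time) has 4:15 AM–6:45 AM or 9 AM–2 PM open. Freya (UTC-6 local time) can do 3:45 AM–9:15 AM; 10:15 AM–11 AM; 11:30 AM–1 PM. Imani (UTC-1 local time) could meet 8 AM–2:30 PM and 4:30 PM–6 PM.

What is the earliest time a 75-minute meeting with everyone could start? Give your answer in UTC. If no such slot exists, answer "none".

Vera in UTC: 10:45-17:30, 18:30-19:00 (subtract 4h to convert from UTC+4).
Viktor in UTC: 09:15-11:45, 14:00-19:00 (add 5h to convert from UTC-5).
Freya in UTC: 09:45-15:15, 16:15-17:00, 17:30-19:00 (add 6h to convert from UTC-6).
Imani in UTC: 09:00-15:30, 17:30-19:00 (add 1h to convert from UTC-1).
Vera ∩ Viktor: 10:45-11:45, 14:00-17:30, 18:30-19:00.
Vera ∩ Viktor ∩ Freya: 10:45-11:45, 14:00-15:15, 16:15-17:00, 18:30-19:00.
Vera ∩ Viktor ∩ Freya ∩ Imani: 10:45-11:45, 14:00-15:15, 18:30-19:00.
The first common window of at least 75 minutes is 14:00-15:15, so the earliest start is 14:00.

14:00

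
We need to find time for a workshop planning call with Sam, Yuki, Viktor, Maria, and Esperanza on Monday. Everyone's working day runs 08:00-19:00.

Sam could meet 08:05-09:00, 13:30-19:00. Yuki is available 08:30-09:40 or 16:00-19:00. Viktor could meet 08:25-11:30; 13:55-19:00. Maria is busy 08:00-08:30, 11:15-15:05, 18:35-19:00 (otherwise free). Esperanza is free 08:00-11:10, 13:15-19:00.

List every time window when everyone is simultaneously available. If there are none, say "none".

Sam free: 08:05-09:00, 13:30-19:00.
Yuki free: 08:30-09:40, 16:00-19:00.
Viktor free: 08:25-11:30, 13:55-19:00.
Maria free: 08:30-11:15, 15:05-18:35 (invert busy blocks within the working day).
Esperanza free: 08:00-11:10, 13:15-19:00.
Sam ∩ Yuki: 08:30-09:00, 16:00-19:00.
Sam ∩ Yuki ∩ Viktor: 08:30-09:00, 16:00-19:00.
Sam ∩ Yuki ∩ Viktor ∩ Maria: 08:30-09:00, 16:00-18:35.
Sam ∩ Yuki ∩ Viktor ∩ Maria ∩ Esperanza: 08:30-09:00, 16:00-18:35.
Those are the intersection windows.

08:30-09:00, 16:00-18:35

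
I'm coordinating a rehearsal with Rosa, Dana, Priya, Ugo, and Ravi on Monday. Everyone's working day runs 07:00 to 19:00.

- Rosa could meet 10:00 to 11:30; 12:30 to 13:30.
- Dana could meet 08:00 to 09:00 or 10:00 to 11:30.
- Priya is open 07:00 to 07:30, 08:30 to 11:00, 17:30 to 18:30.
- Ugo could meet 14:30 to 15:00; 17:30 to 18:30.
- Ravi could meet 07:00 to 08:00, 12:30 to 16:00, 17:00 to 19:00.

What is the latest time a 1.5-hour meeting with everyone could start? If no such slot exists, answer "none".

Rosa ∩ Dana: 10:00-11:30.
Rosa ∩ Dana ∩ Priya: 10:00-11:00.
Rosa ∩ Dana ∩ Priya ∩ Ugo: ∅.
Rosa ∩ Dana ∩ Priya ∩ Ugo ∩ Ravi: ∅.
There is no time when everyone is free.
No common window is at least 90 minutes long.

none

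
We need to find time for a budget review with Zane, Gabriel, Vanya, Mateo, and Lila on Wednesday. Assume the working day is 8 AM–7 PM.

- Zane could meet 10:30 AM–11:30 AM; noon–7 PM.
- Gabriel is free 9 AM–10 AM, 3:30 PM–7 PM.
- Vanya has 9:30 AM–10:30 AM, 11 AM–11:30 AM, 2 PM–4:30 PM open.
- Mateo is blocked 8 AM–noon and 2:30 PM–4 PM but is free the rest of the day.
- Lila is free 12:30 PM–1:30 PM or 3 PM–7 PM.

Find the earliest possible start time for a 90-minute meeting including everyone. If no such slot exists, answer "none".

none

Zane free: 10:30-11:30, 12:00-19:00.
Gabriel free: 09:00-10:00, 15:30-19:00.
Vanya free: 09:30-10:30, 11:00-11:30, 14:00-16:30.
Mateo free: 12:00-14:30, 16:00-19:00 (invert busy blocks within the working day).
Lila free: 12:30-13:30, 15:00-19:00.
Zane ∩ Gabriel: 15:30-19:00.
Zane ∩ Gabriel ∩ Vanya: 15:30-16:30.
Zane ∩ Gabriel ∩ Vanya ∩ Mateo: 16:00-16:30.
Zane ∩ Gabriel ∩ Vanya ∩ Mateo ∩ Lila: 16:00-16:30.
So the common availability across everyone is 16:00-16:30.
No common window is at least 90 minutes long.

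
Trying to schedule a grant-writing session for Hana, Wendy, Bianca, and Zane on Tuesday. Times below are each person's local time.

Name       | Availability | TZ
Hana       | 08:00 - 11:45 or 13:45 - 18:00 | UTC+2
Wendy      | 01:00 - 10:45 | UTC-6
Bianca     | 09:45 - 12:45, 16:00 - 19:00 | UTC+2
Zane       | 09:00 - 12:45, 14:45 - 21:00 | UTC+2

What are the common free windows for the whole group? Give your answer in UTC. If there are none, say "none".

Hana in UTC: 06:00-09:45, 11:45-16:00 (subtract 2h to convert from UTC+2).
Wendy in UTC: 07:00-16:45 (add 6h to convert from UTC-6).
Bianca in UTC: 07:45-10:45, 14:00-17:00 (subtract 2h to convert from UTC+2).
Zane in UTC: 07:00-10:45, 12:45-19:00 (subtract 2h to convert from UTC+2).
Hana ∩ Wendy: 07:00-09:45, 11:45-16:00.
Hana ∩ Wendy ∩ Bianca: 07:45-09:45, 14:00-16:00.
Hana ∩ Wendy ∩ Bianca ∩ Zane: 07:45-09:45, 14:00-16:00.

07:45-09:45, 14:00-16:00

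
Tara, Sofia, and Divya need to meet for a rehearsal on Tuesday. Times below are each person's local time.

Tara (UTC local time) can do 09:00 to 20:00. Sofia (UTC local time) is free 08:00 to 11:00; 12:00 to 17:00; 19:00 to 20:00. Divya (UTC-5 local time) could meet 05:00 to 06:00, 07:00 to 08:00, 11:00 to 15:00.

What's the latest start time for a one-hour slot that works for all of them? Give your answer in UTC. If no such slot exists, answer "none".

19:00

Tara in UTC: 09:00-20:00.
Sofia in UTC: 08:00-11:00, 12:00-17:00, 19:00-20:00.
Divya in UTC: 10:00-11:00, 12:00-13:00, 16:00-20:00 (add 5h to convert from UTC-5).
Tara ∩ Sofia: 09:00-11:00, 12:00-17:00, 19:00-20:00.
Tara ∩ Sofia ∩ Divya: 10:00-11:00, 12:00-13:00, 16:00-17:00, 19:00-20:00.
So the common availability across everyone is 10:00-11:00, 12:00-13:00, 16:00-17:00, 19:00-20:00.
The last common window of at least 60 minutes is 19:00-20:00; a 60-minute meeting can start as late as 19:00 and still end by 20:00.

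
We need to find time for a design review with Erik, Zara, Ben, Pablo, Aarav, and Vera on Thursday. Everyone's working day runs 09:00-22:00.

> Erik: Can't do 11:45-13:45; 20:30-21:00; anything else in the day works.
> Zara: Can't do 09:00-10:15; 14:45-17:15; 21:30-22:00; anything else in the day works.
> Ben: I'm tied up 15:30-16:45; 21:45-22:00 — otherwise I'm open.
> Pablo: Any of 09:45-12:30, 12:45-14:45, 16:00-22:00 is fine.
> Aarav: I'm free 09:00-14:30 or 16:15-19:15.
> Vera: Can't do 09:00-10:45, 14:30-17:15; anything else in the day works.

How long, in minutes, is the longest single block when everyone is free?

Erik free: 09:00-11:45, 13:45-20:30, 21:00-22:00 (invert busy blocks within the working day).
Zara free: 10:15-14:45, 17:15-21:30 (invert busy blocks within the working day).
Ben free: 09:00-15:30, 16:45-21:45 (invert busy blocks within the working day).
Pablo free: 09:45-12:30, 12:45-14:45, 16:00-22:00.
Aarav free: 09:00-14:30, 16:15-19:15.
Vera free: 10:45-14:30, 17:15-22:00 (invert busy blocks within the working day).
Erik ∩ Zara: 10:15-11:45, 13:45-14:45, 17:15-20:30, 21:00-21:30.
Erik ∩ Zara ∩ Ben: 10:15-11:45, 13:45-14:45, 17:15-20:30, 21:00-21:30.
Erik ∩ Zara ∩ Ben ∩ Pablo: 10:15-11:45, 13:45-14:45, 17:15-20:30, 21:00-21:30.
Erik ∩ Zara ∩ Ben ∩ Pablo ∩ Aarav: 10:15-11:45, 13:45-14:30, 17:15-19:15.
Erik ∩ Zara ∩ Ben ∩ Pablo ∩ Aarav ∩ Vera: 10:45-11:45, 13:45-14:30, 17:15-19:15.
Those are the intersection windows.
The longest is 17:15-19:15 at 120 minutes.

120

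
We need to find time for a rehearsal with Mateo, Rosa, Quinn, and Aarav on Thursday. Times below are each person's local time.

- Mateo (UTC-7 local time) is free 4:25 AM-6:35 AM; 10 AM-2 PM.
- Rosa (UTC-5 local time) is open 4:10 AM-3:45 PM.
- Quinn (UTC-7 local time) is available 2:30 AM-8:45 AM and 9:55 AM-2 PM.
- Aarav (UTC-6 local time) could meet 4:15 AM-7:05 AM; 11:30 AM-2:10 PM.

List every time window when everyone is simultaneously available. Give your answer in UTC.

Mateo in UTC: 11:25-13:35, 17:00-21:00 (add 7h to convert from UTC-7).
Rosa in UTC: 09:10-20:45 (add 5h to convert from UTC-5).
Quinn in UTC: 09:30-15:45, 16:55-21:00 (add 7h to convert from UTC-7).
Aarav in UTC: 10:15-13:05, 17:30-20:10 (add 6h to convert from UTC-6).
Mateo ∩ Rosa: 11:25-13:35, 17:00-20:45.
Mateo ∩ Rosa ∩ Quinn: 11:25-13:35, 17:00-20:45.
Mateo ∩ Rosa ∩ Quinn ∩ Aarav: 11:25-13:05, 17:30-20:10.

11:25-13:05, 17:30-20:10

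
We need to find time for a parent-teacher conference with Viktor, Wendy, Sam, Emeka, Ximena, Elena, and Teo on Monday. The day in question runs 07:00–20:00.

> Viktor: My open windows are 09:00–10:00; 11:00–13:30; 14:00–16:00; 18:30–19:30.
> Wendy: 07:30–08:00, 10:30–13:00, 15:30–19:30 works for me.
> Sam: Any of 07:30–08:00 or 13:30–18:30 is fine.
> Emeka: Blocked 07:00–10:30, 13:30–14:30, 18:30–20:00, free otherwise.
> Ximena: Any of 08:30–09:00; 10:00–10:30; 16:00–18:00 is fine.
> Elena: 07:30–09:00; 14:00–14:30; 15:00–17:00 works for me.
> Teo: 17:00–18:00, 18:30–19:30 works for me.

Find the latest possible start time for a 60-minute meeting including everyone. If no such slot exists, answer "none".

none

Viktor free: 09:00-10:00, 11:00-13:30, 14:00-16:00, 18:30-19:30.
Wendy free: 07:30-08:00, 10:30-13:00, 15:30-19:30.
Sam free: 07:30-08:00, 13:30-18:30.
Emeka free: 10:30-13:30, 14:30-18:30 (invert busy blocks within the working day).
Ximena free: 08:30-09:00, 10:00-10:30, 16:00-18:00.
Elena free: 07:30-09:00, 14:00-14:30, 15:00-17:00.
Teo free: 17:00-18:00, 18:30-19:30.
Viktor ∩ Wendy: 11:00-13:00, 15:30-16:00, 18:30-19:30.
Viktor ∩ Wendy ∩ Sam: 15:30-16:00.
Viktor ∩ Wendy ∩ Sam ∩ Emeka: 15:30-16:00.
Viktor ∩ Wendy ∩ Sam ∩ Emeka ∩ Ximena: ∅.
Viktor ∩ Wendy ∩ Sam ∩ Emeka ∩ Ximena ∩ Elena: ∅.
Viktor ∩ Wendy ∩ Sam ∩ Emeka ∩ Ximena ∩ Elena ∩ Teo: ∅.
There is no time when everyone is free.
No common window is at least 60 minutes long.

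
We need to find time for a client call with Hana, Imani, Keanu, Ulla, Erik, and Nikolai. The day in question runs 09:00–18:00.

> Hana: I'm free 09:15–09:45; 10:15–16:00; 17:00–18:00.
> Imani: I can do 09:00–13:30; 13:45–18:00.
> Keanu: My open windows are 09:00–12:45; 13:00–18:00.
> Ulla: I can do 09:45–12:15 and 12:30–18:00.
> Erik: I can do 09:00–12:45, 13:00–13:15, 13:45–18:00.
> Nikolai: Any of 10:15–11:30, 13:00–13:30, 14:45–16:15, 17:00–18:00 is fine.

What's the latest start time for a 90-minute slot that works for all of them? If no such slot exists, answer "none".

none

Hana ∩ Imani: 09:15-09:45, 10:15-13:30, 13:45-16:00, 17:00-18:00.
Hana ∩ Imani ∩ Keanu: 09:15-09:45, 10:15-12:45, 13:00-13:30, 13:45-16:00, 17:00-18:00.
Hana ∩ Imani ∩ Keanu ∩ Ulla: 10:15-12:15, 12:30-12:45, 13:00-13:30, 13:45-16:00, 17:00-18:00.
Hana ∩ Imani ∩ Keanu ∩ Ulla ∩ Erik: 10:15-12:15, 12:30-12:45, 13:00-13:15, 13:45-16:00, 17:00-18:00.
Hana ∩ Imani ∩ Keanu ∩ Ulla ∩ Erik ∩ Nikolai: 10:15-11:30, 13:00-13:15, 14:45-16:00, 17:00-18:00.
No common window is at least 90 minutes long.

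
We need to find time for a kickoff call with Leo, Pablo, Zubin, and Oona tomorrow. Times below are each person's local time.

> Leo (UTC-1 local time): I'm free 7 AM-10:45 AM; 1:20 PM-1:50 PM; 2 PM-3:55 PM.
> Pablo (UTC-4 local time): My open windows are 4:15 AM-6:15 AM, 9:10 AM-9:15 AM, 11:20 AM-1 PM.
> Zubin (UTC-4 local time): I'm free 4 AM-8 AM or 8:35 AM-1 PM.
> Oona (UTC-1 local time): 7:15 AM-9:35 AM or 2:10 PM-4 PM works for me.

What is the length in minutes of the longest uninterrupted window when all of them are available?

120

Leo in UTC: 08:00-11:45, 14:20-14:50, 15:00-16:55 (add 1h to convert from UTC-1).
Pablo in UTC: 08:15-10:15, 13:10-13:15, 15:20-17:00 (add 4h to convert from UTC-4).
Zubin in UTC: 08:00-12:00, 12:35-17:00 (add 4h to convert from UTC-4).
Oona in UTC: 08:15-10:35, 15:10-17:00 (add 1h to convert from UTC-1).
Leo ∩ Pablo: 08:15-10:15, 15:20-16:55.
Leo ∩ Pablo ∩ Zubin: 08:15-10:15, 15:20-16:55.
Leo ∩ Pablo ∩ Zubin ∩ Oona: 08:15-10:15, 15:20-16:55.
The longest is 08:15-10:15 at 120 minutes.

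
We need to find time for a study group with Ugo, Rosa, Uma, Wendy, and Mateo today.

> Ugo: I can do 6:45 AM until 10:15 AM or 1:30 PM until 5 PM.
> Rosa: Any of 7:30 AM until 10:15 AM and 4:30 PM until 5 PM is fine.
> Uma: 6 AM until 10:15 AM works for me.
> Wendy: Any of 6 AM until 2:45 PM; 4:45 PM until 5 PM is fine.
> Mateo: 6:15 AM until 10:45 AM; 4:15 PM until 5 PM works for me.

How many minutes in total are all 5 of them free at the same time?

165

Ugo ∩ Rosa: 07:30-10:15, 16:30-17:00.
Ugo ∩ Rosa ∩ Uma: 07:30-10:15.
Ugo ∩ Rosa ∩ Uma ∩ Wendy: 07:30-10:15.
Ugo ∩ Rosa ∩ Uma ∩ Wendy ∩ Mateo: 07:30-10:15.
So the common availability across everyone is 07:30-10:15.
That's a single block of 165 minutes.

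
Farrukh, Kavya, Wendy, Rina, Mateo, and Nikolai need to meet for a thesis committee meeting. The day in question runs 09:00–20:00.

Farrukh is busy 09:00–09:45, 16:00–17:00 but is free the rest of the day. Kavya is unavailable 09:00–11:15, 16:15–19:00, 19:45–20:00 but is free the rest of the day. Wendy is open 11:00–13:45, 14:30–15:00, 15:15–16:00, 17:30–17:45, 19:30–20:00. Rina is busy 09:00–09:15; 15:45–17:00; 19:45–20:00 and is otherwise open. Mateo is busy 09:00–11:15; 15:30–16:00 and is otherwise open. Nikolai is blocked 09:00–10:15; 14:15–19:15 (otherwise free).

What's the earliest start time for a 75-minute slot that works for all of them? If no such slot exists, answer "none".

11:15

Farrukh free: 09:45-16:00, 17:00-20:00 (invert busy blocks within the working day).
Kavya free: 11:15-16:15, 19:00-19:45 (invert busy blocks within the working day).
Wendy free: 11:00-13:45, 14:30-15:00, 15:15-16:00, 17:30-17:45, 19:30-20:00.
Rina free: 09:15-15:45, 17:00-19:45 (invert busy blocks within the working day).
Mateo free: 11:15-15:30, 16:00-20:00 (invert busy blocks within the working day).
Nikolai free: 10:15-14:15, 19:15-20:00 (invert busy blocks within the working day).
Farrukh ∩ Kavya: 11:15-16:00, 19:00-19:45.
Farrukh ∩ Kavya ∩ Wendy: 11:15-13:45, 14:30-15:00, 15:15-16:00, 19:30-19:45.
Farrukh ∩ Kavya ∩ Wendy ∩ Rina: 11:15-13:45, 14:30-15:00, 15:15-15:45, 19:30-19:45.
Farrukh ∩ Kavya ∩ Wendy ∩ Rina ∩ Mateo: 11:15-13:45, 14:30-15:00, 15:15-15:30, 19:30-19:45.
Farrukh ∩ Kavya ∩ Wendy ∩ Rina ∩ Mateo ∩ Nikolai: 11:15-13:45, 19:30-19:45.
The first common window of at least 75 minutes is 11:15-13:45, so the earliest start is 11:15.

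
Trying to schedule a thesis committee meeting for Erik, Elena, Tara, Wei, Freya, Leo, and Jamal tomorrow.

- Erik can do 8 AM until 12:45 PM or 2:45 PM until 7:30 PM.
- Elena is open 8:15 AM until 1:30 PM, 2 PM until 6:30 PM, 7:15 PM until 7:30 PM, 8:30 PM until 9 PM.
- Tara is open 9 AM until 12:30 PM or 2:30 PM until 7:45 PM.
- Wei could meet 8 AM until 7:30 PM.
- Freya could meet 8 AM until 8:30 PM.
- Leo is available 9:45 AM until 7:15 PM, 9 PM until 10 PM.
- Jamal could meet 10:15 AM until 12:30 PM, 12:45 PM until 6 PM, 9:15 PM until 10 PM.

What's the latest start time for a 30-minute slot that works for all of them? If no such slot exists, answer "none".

Erik ∩ Elena: 08:15-12:45, 14:45-18:30, 19:15-19:30.
Erik ∩ Elena ∩ Tara: 09:00-12:30, 14:45-18:30, 19:15-19:30.
Erik ∩ Elena ∩ Tara ∩ Wei: 09:00-12:30, 14:45-18:30, 19:15-19:30.
Erik ∩ Elena ∩ Tara ∩ Wei ∩ Freya: 09:00-12:30, 14:45-18:30, 19:15-19:30.
Erik ∩ Elena ∩ Tara ∩ Wei ∩ Freya ∩ Leo: 09:45-12:30, 14:45-18:30.
Erik ∩ Elena ∩ Tara ∩ Wei ∩ Freya ∩ Leo ∩ Jamal: 10:15-12:30, 14:45-18:00.
The last common window of at least 30 minutes is 14:45-18:00; a 30-minute meeting can start as late as 17:30 and still end by 18:00.

17:30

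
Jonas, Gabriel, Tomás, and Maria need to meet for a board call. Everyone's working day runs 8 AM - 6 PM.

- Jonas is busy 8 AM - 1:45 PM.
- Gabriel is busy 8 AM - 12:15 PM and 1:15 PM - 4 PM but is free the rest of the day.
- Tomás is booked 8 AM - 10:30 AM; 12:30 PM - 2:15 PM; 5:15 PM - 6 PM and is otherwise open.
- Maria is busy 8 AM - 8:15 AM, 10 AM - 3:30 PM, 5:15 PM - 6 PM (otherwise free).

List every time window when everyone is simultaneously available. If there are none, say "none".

Jonas free: 13:45-18:00 (invert busy blocks within the working day).
Gabriel free: 12:15-13:15, 16:00-18:00 (invert busy blocks within the working day).
Tomás free: 10:30-12:30, 14:15-17:15 (invert busy blocks within the working day).
Maria free: 08:15-10:00, 15:30-17:15 (invert busy blocks within the working day).
Jonas ∩ Gabriel: 16:00-18:00.
Jonas ∩ Gabriel ∩ Tomás: 16:00-17:15.
Jonas ∩ Gabriel ∩ Tomás ∩ Maria: 16:00-17:15.

16:00-17:15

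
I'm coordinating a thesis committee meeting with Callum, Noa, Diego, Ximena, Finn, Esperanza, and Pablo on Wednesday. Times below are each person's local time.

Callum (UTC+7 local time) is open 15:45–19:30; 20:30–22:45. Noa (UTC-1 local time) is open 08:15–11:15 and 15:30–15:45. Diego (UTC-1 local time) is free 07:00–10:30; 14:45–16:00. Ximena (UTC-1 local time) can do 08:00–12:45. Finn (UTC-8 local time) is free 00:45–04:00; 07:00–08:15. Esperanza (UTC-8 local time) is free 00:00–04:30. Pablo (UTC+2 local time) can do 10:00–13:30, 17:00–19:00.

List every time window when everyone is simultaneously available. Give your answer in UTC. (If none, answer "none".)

Callum in UTC: 08:45-12:30, 13:30-15:45 (subtract 7h to convert from UTC+7).
Noa in UTC: 09:15-12:15, 16:30-16:45 (add 1h to convert from UTC-1).
Diego in UTC: 08:00-11:30, 15:45-17:00 (add 1h to convert from UTC-1).
Ximena in UTC: 09:00-13:45 (add 1h to convert from UTC-1).
Finn in UTC: 08:45-12:00, 15:00-16:15 (add 8h to convert from UTC-8).
Esperanza in UTC: 08:00-12:30 (add 8h to convert from UTC-8).
Pablo in UTC: 08:00-11:30, 15:00-17:00 (subtract 2h to convert from UTC+2).
Callum ∩ Noa: 09:15-12:15.
Callum ∩ Noa ∩ Diego: 09:15-11:30.
Callum ∩ Noa ∩ Diego ∩ Ximena: 09:15-11:30.
Callum ∩ Noa ∩ Diego ∩ Ximena ∩ Finn: 09:15-11:30.
Callum ∩ Noa ∩ Diego ∩ Ximena ∩ Finn ∩ Esperanza: 09:15-11:30.
Callum ∩ Noa ∩ Diego ∩ Ximena ∩ Finn ∩ Esperanza ∩ Pablo: 09:15-11:30.

09:15-11:30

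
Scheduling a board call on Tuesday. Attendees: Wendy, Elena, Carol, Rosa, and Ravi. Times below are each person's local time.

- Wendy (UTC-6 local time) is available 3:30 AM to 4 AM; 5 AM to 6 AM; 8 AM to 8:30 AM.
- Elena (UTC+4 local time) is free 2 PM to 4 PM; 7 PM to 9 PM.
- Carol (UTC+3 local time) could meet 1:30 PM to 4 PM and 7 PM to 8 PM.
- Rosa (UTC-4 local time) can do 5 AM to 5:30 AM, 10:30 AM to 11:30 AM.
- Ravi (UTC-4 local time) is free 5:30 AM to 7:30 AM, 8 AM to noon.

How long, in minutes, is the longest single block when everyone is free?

Wendy in UTC: 09:30-10:00, 11:00-12:00, 14:00-14:30 (add 6h to convert from UTC-6).
Elena in UTC: 10:00-12:00, 15:00-17:00 (subtract 4h to convert from UTC+4).
Carol in UTC: 10:30-13:00, 16:00-17:00 (subtract 3h to convert from UTC+3).
Rosa in UTC: 09:00-09:30, 14:30-15:30 (add 4h to convert from UTC-4).
Ravi in UTC: 09:30-11:30, 12:00-16:00 (add 4h to convert from UTC-4).
Wendy ∩ Elena: 11:00-12:00.
Wendy ∩ Elena ∩ Carol: 11:00-12:00.
Wendy ∩ Elena ∩ Carol ∩ Rosa: ∅.
Wendy ∩ Elena ∩ Carol ∩ Rosa ∩ Ravi: ∅.
There is no time when everyone is free.
No common window exists, so the longest block is 0 minutes.

0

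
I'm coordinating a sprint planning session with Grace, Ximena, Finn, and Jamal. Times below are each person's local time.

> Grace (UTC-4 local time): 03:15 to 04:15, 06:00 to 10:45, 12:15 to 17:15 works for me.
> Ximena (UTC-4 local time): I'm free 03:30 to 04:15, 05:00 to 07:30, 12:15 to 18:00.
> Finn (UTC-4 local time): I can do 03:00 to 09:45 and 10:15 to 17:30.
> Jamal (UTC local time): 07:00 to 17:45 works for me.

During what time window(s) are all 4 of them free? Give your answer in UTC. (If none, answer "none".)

Grace in UTC: 07:15-08:15, 10:00-14:45, 16:15-21:15 (add 4h to convert from UTC-4).
Ximena in UTC: 07:30-08:15, 09:00-11:30, 16:15-22:00 (add 4h to convert from UTC-4).
Finn in UTC: 07:00-13:45, 14:15-21:30 (add 4h to convert from UTC-4).
Jamal in UTC: 07:00-17:45.
Grace ∩ Ximena: 07:30-08:15, 10:00-11:30, 16:15-21:15.
Grace ∩ Ximena ∩ Finn: 07:30-08:15, 10:00-11:30, 16:15-21:15.
Grace ∩ Ximena ∩ Finn ∩ Jamal: 07:30-08:15, 10:00-11:30, 16:15-17:45.
Those are the intersection windows.

07:30-08:15, 10:00-11:30, 16:15-17:45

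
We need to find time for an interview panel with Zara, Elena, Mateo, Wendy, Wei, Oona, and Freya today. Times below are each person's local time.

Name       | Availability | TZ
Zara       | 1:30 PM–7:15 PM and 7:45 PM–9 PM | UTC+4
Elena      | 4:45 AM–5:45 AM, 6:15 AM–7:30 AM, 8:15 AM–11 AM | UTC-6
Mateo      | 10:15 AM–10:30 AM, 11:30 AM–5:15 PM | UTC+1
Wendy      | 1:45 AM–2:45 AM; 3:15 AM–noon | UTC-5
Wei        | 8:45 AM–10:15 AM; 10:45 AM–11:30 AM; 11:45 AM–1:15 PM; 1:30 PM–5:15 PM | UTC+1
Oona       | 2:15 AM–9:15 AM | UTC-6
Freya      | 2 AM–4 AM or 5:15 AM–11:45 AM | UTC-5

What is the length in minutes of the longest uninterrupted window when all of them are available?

Zara in UTC: 09:30-15:15, 15:45-17:00 (subtract 4h to convert from UTC+4).
Elena in UTC: 10:45-11:45, 12:15-13:30, 14:15-17:00 (add 6h to convert from UTC-6).
Mateo in UTC: 09:15-09:30, 10:30-16:15 (subtract 1h to convert from UTC+1).
Wendy in UTC: 06:45-07:45, 08:15-17:00 (add 5h to convert from UTC-5).
Wei in UTC: 07:45-09:15, 09:45-10:30, 10:45-12:15, 12:30-16:15 (subtract 1h to convert from UTC+1).
Oona in UTC: 08:15-15:15 (add 6h to convert from UTC-6).
Freya in UTC: 07:00-09:00, 10:15-16:45 (add 5h to convert from UTC-5).
Zara ∩ Elena: 10:45-11:45, 12:15-13:30, 14:15-15:15, 15:45-17:00.
Zara ∩ Elena ∩ Mateo: 10:45-11:45, 12:15-13:30, 14:15-15:15, 15:45-16:15.
Zara ∩ Elena ∩ Mateo ∩ Wendy: 10:45-11:45, 12:15-13:30, 14:15-15:15, 15:45-16:15.
Zara ∩ Elena ∩ Mateo ∩ Wendy ∩ Wei: 10:45-11:45, 12:30-13:30, 14:15-15:15, 15:45-16:15.
Zara ∩ Elena ∩ Mateo ∩ Wendy ∩ Wei ∩ Oona: 10:45-11:45, 12:30-13:30, 14:15-15:15.
Zara ∩ Elena ∩ Mateo ∩ Wendy ∩ Wei ∩ Oona ∩ Freya: 10:45-11:45, 12:30-13:30, 14:15-15:15.
The longest is 10:45-11:45 at 60 minutes.

60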